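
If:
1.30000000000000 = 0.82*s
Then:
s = 1.59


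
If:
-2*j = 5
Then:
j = -5/2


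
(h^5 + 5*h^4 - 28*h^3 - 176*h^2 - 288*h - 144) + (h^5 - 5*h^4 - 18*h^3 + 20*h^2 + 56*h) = 2*h^5 - 46*h^3 - 156*h^2 - 232*h - 144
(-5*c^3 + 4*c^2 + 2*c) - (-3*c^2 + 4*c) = -5*c^3 + 7*c^2 - 2*c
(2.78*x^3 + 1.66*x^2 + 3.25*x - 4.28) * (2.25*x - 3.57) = 6.255*x^4 - 6.1896*x^3 + 1.3863*x^2 - 21.2325*x + 15.2796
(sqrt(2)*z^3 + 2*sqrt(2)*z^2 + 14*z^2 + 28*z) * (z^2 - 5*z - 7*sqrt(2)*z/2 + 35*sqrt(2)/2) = sqrt(2)*z^5 - 3*sqrt(2)*z^4 + 7*z^4 - 59*sqrt(2)*z^3 - 21*z^3 - 70*z^2 + 147*sqrt(2)*z^2 + 490*sqrt(2)*z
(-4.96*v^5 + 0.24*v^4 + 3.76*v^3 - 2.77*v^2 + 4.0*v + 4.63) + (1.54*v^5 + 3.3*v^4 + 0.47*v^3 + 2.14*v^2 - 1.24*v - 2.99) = -3.42*v^5 + 3.54*v^4 + 4.23*v^3 - 0.63*v^2 + 2.76*v + 1.64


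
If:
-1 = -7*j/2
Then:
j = 2/7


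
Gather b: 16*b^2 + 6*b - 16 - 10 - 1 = 16*b^2 + 6*b - 27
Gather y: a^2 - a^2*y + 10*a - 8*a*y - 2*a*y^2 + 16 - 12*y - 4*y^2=a^2 + 10*a + y^2*(-2*a - 4) + y*(-a^2 - 8*a - 12) + 16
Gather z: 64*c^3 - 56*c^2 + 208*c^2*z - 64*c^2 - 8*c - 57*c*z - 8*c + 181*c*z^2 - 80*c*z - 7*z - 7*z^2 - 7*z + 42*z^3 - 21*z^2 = 64*c^3 - 120*c^2 - 16*c + 42*z^3 + z^2*(181*c - 28) + z*(208*c^2 - 137*c - 14)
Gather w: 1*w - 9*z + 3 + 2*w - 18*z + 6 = 3*w - 27*z + 9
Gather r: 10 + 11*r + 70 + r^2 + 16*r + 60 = r^2 + 27*r + 140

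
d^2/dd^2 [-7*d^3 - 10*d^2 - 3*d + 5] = -42*d - 20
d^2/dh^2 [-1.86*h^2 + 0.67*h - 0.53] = -3.72000000000000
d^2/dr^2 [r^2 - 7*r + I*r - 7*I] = 2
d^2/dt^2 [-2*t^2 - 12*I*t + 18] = -4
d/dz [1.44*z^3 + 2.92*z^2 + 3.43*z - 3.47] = 4.32*z^2 + 5.84*z + 3.43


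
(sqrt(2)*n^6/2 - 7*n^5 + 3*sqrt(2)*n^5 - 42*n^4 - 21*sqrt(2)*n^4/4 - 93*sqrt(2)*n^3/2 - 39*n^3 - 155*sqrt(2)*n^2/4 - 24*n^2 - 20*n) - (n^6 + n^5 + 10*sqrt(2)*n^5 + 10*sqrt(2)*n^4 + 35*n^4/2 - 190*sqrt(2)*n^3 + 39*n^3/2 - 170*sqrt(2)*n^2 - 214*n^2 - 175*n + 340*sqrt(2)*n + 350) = -n^6 + sqrt(2)*n^6/2 - 7*sqrt(2)*n^5 - 8*n^5 - 119*n^4/2 - 61*sqrt(2)*n^4/4 - 117*n^3/2 + 287*sqrt(2)*n^3/2 + 525*sqrt(2)*n^2/4 + 190*n^2 - 340*sqrt(2)*n + 155*n - 350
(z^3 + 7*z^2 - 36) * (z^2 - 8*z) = z^5 - z^4 - 56*z^3 - 36*z^2 + 288*z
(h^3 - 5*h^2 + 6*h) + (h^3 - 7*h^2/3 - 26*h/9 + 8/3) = 2*h^3 - 22*h^2/3 + 28*h/9 + 8/3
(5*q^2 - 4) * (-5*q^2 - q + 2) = -25*q^4 - 5*q^3 + 30*q^2 + 4*q - 8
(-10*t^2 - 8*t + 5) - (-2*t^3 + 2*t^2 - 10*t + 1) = 2*t^3 - 12*t^2 + 2*t + 4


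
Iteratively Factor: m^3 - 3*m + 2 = (m - 1)*(m^2 + m - 2) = (m - 1)*(m + 2)*(m - 1)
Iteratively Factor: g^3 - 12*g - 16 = (g + 2)*(g^2 - 2*g - 8) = (g + 2)^2*(g - 4)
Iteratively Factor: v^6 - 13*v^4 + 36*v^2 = (v + 3)*(v^5 - 3*v^4 - 4*v^3 + 12*v^2) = (v - 3)*(v + 3)*(v^4 - 4*v^2) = v*(v - 3)*(v + 3)*(v^3 - 4*v) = v*(v - 3)*(v - 2)*(v + 3)*(v^2 + 2*v) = v^2*(v - 3)*(v - 2)*(v + 3)*(v + 2)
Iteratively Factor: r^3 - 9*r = (r)*(r^2 - 9) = r*(r + 3)*(r - 3)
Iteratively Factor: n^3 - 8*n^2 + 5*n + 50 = (n - 5)*(n^2 - 3*n - 10) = (n - 5)^2*(n + 2)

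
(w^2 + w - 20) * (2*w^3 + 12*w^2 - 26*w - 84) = 2*w^5 + 14*w^4 - 54*w^3 - 350*w^2 + 436*w + 1680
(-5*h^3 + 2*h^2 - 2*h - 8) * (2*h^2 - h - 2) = -10*h^5 + 9*h^4 + 4*h^3 - 18*h^2 + 12*h + 16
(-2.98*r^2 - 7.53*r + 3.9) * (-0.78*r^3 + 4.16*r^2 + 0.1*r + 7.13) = 2.3244*r^5 - 6.5234*r^4 - 34.6648*r^3 - 5.7764*r^2 - 53.2989*r + 27.807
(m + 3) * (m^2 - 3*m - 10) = m^3 - 19*m - 30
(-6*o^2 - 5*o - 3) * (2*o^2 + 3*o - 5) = -12*o^4 - 28*o^3 + 9*o^2 + 16*o + 15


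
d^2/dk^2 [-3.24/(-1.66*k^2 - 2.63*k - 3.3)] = (-17.856288*k^2 - 28.290384*k + 3.24*(3.32*k + 2.63)*(6.64*k + 5.26) - 35.49744)/(1.66*k^2 + 2.63*k + 3.3)^3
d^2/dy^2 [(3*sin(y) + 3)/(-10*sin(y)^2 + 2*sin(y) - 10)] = 3*(25*sin(y)^5 + 105*sin(y)^4 - 215*sin(y)^3 - 244*sin(y)^2 + 210*sin(y) + 38)/(2*(5*sin(y)^2 - sin(y) + 5)^3)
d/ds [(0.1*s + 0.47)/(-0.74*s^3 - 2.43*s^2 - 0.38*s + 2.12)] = (0.148*s^3 + 1.2864*s^2 + 2.2842*s + 0.3906)/(0.5476*s^6 + 3.5964*s^5 + 6.4673*s^4 - 1.2908*s^3 - 10.1588*s^2 - 1.6112*s + 4.4944)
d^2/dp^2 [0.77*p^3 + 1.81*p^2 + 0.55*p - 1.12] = 4.62*p + 3.62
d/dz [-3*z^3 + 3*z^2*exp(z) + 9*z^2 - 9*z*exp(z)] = 3*z^2*exp(z) - 9*z^2 - 3*z*exp(z) + 18*z - 9*exp(z)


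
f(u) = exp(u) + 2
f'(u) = exp(u)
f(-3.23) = 2.04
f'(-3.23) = 0.04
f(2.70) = 16.88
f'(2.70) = 14.88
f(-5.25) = 2.01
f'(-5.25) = 0.01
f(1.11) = 5.03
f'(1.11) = 3.03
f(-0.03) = 2.97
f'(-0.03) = 0.97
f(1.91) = 8.75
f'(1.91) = 6.75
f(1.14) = 5.13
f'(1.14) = 3.13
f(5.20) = 183.27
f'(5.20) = 181.27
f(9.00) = 8105.08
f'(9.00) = 8103.08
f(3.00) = 22.09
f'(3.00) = 20.09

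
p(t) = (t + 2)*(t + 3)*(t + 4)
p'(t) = (t + 2)*(t + 3) + (t + 2)*(t + 4) + (t + 3)*(t + 4) = 3*t^2 + 18*t + 26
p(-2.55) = -0.36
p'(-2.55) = -0.39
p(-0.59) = 11.59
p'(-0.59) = 16.42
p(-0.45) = 14.03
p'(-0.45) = 18.51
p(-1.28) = 3.37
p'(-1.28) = 7.88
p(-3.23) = 0.22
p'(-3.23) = -0.84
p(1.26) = 73.05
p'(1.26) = 53.44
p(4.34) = 388.11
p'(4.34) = 160.63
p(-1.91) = 0.21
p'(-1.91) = 2.56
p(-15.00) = -1716.00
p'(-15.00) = 431.00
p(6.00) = 720.00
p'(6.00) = 242.00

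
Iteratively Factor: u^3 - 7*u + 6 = (u - 1)*(u^2 + u - 6) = (u - 1)*(u + 3)*(u - 2)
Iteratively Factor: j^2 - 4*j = (j)*(j - 4)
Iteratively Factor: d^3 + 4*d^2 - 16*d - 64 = (d - 4)*(d^2 + 8*d + 16) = (d - 4)*(d + 4)*(d + 4)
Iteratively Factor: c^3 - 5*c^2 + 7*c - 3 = (c - 3)*(c^2 - 2*c + 1) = (c - 3)*(c - 1)*(c - 1)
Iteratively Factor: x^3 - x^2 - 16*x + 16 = (x - 4)*(x^2 + 3*x - 4) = (x - 4)*(x + 4)*(x - 1)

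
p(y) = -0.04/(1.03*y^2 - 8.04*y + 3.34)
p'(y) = -0.04*(8.04 - 2.06*y)/(1.03*y^2 - 8.04*y + 3.34)^2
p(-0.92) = -0.00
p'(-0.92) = -0.00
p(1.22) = 0.01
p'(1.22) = -0.01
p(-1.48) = -0.00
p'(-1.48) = -0.00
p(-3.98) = -0.00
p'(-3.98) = -0.00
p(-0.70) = -0.00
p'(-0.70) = -0.00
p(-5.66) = -0.00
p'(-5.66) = -0.00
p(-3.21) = -0.00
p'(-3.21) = -0.00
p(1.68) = 0.01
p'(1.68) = -0.00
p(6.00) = 0.01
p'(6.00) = 0.00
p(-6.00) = -0.00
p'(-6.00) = -0.00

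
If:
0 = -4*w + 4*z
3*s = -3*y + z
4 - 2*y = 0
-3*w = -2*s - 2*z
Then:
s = -6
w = -12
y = 2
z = -12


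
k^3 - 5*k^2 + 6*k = k*(k - 3)*(k - 2)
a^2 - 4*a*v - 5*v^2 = (a - 5*v)*(a + v)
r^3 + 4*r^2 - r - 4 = (r - 1)*(r + 1)*(r + 4)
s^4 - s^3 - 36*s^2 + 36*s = s*(s - 6)*(s - 1)*(s + 6)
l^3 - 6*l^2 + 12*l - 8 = (l - 2)^3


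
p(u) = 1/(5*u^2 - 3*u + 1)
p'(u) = (3 - 10*u)/(5*u^2 - 3*u + 1)^2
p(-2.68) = 0.02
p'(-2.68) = 0.01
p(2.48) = 0.04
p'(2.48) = -0.04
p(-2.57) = 0.02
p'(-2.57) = 0.02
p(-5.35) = 0.01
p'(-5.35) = 0.00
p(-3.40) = 0.01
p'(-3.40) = 0.01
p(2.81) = 0.03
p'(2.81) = -0.02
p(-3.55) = 0.01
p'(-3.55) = 0.01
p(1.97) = 0.07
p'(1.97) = -0.08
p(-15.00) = 0.00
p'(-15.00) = 0.00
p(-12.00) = 0.00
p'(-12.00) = 0.00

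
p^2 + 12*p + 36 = (p + 6)^2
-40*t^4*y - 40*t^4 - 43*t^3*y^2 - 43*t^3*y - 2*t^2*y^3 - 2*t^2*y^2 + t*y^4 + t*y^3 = (-8*t + y)*(t + y)*(5*t + y)*(t*y + t)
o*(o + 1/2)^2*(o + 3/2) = o^4 + 5*o^3/2 + 7*o^2/4 + 3*o/8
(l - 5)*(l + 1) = l^2 - 4*l - 5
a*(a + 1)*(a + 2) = a^3 + 3*a^2 + 2*a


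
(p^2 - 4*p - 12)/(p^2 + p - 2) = (p - 6)/(p - 1)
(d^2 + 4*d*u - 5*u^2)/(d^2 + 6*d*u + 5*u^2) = (d - u)/(d + u)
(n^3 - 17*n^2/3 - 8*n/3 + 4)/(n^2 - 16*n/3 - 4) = (3*n^2 + n - 2)/(3*n + 2)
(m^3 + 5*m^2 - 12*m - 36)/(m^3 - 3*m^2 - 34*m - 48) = (m^2 + 3*m - 18)/(m^2 - 5*m - 24)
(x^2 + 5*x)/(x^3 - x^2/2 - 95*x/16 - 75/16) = 16*x*(x + 5)/(16*x^3 - 8*x^2 - 95*x - 75)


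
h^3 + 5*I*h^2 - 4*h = h*(h + I)*(h + 4*I)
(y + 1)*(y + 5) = y^2 + 6*y + 5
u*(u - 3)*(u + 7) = u^3 + 4*u^2 - 21*u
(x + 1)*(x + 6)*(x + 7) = x^3 + 14*x^2 + 55*x + 42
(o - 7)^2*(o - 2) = o^3 - 16*o^2 + 77*o - 98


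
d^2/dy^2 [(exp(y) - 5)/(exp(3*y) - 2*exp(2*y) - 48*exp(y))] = (4*exp(5*y) - 51*exp(4*y) + 306*exp(3*y) + 304*exp(2*y) - 1440*exp(y) - 11520)*exp(-y)/(exp(6*y) - 6*exp(5*y) - 132*exp(4*y) + 568*exp(3*y) + 6336*exp(2*y) - 13824*exp(y) - 110592)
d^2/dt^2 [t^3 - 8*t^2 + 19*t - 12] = 6*t - 16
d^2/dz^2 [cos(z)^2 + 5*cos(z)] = -5*cos(z) - 2*cos(2*z)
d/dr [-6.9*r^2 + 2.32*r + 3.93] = 2.32 - 13.8*r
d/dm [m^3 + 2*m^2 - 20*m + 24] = 3*m^2 + 4*m - 20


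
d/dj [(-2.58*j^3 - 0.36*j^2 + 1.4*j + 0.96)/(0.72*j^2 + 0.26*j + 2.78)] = (-1.8576*j^4 - 1.3416*j^3 - 22.6188*j^2 - 3.384*j + 3.6424)/(0.5184*j^4 + 0.3744*j^3 + 4.0708*j^2 + 1.4456*j + 7.7284)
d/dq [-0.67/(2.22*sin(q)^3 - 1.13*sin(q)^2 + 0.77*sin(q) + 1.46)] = (4.4622*sin(q)^2 - 1.5142*sin(q) + 0.5159)*cos(q)/(2.22*sin(q)^3 - 1.13*sin(q)^2 + 0.77*sin(q) + 1.46)^2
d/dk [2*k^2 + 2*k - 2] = 4*k + 2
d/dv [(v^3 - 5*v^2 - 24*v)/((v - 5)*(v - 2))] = (v^4 - 14*v^3 + 89*v^2 - 100*v - 240)/(v^4 - 14*v^3 + 69*v^2 - 140*v + 100)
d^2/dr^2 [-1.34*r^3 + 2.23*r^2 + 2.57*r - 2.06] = 4.46 - 8.04*r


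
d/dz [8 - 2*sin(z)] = -2*cos(z)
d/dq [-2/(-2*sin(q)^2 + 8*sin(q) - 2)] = 2*(2 - sin(q))*cos(q)/(sin(q)^2 - 4*sin(q) + 1)^2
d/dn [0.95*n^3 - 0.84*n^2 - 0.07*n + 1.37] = 2.85*n^2 - 1.68*n - 0.07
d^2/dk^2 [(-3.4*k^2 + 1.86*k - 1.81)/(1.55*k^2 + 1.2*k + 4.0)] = (21.5853*k^3 + 100.38885*k^2 - 89.3916*k - 109.4248)/(3.723875*k^6 + 8.649*k^5 + 35.526*k^4 + 46.368*k^3 + 91.68*k^2 + 57.6*k + 64.0)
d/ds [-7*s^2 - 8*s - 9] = -14*s - 8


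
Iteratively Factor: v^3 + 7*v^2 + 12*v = (v + 3)*(v^2 + 4*v) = (v + 3)*(v + 4)*(v)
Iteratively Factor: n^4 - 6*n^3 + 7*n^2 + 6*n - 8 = (n - 4)*(n^3 - 2*n^2 - n + 2) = (n - 4)*(n - 2)*(n^2 - 1) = (n - 4)*(n - 2)*(n - 1)*(n + 1)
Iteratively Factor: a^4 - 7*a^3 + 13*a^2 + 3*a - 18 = (a - 2)*(a^3 - 5*a^2 + 3*a + 9) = (a - 2)*(a + 1)*(a^2 - 6*a + 9) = (a - 3)*(a - 2)*(a + 1)*(a - 3)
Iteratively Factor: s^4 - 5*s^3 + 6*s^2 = (s - 3)*(s^3 - 2*s^2) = s*(s - 3)*(s^2 - 2*s) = s*(s - 3)*(s - 2)*(s)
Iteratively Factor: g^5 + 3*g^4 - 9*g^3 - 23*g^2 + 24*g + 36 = (g + 3)*(g^4 - 9*g^2 + 4*g + 12) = (g + 1)*(g + 3)*(g^3 - g^2 - 8*g + 12) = (g + 1)*(g + 3)^2*(g^2 - 4*g + 4) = (g - 2)*(g + 1)*(g + 3)^2*(g - 2)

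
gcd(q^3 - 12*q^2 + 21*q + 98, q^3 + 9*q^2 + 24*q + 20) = q + 2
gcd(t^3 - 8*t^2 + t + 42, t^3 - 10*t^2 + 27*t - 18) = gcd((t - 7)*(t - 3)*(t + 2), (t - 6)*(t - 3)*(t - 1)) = t - 3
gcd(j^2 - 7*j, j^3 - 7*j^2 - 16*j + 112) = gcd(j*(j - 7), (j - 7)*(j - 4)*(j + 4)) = j - 7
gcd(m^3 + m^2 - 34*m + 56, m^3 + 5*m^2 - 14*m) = m^2 + 5*m - 14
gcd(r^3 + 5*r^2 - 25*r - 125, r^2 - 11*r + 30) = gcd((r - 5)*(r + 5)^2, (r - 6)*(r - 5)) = r - 5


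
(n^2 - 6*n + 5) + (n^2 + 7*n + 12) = 2*n^2 + n + 17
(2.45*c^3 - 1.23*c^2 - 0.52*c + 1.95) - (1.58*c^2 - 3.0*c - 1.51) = 2.45*c^3 - 2.81*c^2 + 2.48*c + 3.46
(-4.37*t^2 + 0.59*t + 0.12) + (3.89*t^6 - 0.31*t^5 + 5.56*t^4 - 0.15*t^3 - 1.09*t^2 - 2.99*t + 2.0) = 3.89*t^6 - 0.31*t^5 + 5.56*t^4 - 0.15*t^3 - 5.46*t^2 - 2.4*t + 2.12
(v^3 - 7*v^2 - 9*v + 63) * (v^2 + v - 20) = v^5 - 6*v^4 - 36*v^3 + 194*v^2 + 243*v - 1260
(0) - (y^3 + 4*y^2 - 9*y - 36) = -y^3 - 4*y^2 + 9*y + 36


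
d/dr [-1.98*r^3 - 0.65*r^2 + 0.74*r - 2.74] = -5.94*r^2 - 1.3*r + 0.74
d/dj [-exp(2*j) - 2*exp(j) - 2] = -2*(exp(j) + 1)*exp(j)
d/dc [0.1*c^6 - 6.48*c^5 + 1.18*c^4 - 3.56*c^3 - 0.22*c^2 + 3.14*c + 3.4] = 0.6*c^5 - 32.4*c^4 + 4.72*c^3 - 10.68*c^2 - 0.44*c + 3.14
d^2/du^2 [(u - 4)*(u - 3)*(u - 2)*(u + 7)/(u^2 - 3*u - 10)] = 2*(u^6 - 9*u^5 - 3*u^4 + 249*u^3 - 1194*u^2 + 5652*u - 11632)/(u^6 - 9*u^5 - 3*u^4 + 153*u^3 + 30*u^2 - 900*u - 1000)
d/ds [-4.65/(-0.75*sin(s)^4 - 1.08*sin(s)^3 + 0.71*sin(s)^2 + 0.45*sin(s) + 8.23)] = (-13.95*sin(s)^3 - 15.066*sin(s)^2 + 6.603*sin(s) + 2.0925)*cos(s)/(-0.75*sin(s)^4 - 1.08*sin(s)^3 + 0.71*sin(s)^2 + 0.45*sin(s) + 8.23)^2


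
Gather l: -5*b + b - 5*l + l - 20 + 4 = -4*b - 4*l - 16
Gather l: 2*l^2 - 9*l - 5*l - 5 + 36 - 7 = 2*l^2 - 14*l + 24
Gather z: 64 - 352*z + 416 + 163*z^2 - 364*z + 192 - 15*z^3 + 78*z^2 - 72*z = -15*z^3 + 241*z^2 - 788*z + 672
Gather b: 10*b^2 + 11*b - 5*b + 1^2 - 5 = 10*b^2 + 6*b - 4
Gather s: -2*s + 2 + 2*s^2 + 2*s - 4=2*s^2 - 2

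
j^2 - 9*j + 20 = (j - 5)*(j - 4)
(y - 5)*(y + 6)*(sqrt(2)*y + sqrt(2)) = sqrt(2)*y^3 + 2*sqrt(2)*y^2 - 29*sqrt(2)*y - 30*sqrt(2)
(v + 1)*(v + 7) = v^2 + 8*v + 7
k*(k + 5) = k^2 + 5*k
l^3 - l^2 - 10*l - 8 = (l - 4)*(l + 1)*(l + 2)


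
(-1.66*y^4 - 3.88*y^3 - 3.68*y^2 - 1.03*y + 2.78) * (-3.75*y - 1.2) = 6.225*y^5 + 16.542*y^4 + 18.456*y^3 + 8.2785*y^2 - 9.189*y - 3.336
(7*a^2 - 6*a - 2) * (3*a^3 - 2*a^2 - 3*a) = 21*a^5 - 32*a^4 - 15*a^3 + 22*a^2 + 6*a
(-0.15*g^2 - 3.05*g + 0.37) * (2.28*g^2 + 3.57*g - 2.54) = -0.342*g^4 - 7.4895*g^3 - 9.6639*g^2 + 9.0679*g - 0.9398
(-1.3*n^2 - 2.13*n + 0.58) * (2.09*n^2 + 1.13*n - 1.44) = -2.717*n^4 - 5.9207*n^3 + 0.6773*n^2 + 3.7226*n - 0.8352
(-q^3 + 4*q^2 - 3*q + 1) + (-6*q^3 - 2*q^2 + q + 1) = -7*q^3 + 2*q^2 - 2*q + 2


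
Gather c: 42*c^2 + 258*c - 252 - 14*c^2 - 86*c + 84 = 28*c^2 + 172*c - 168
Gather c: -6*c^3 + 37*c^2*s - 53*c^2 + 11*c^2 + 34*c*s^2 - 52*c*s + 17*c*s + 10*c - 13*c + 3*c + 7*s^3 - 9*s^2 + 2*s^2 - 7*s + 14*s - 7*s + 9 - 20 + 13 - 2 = -6*c^3 + c^2*(37*s - 42) + c*(34*s^2 - 35*s) + 7*s^3 - 7*s^2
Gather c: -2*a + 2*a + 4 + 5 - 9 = 0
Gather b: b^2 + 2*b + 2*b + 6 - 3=b^2 + 4*b + 3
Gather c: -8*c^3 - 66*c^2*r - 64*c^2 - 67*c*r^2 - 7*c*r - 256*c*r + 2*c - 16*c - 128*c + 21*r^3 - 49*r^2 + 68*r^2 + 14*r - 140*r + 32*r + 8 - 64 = -8*c^3 + c^2*(-66*r - 64) + c*(-67*r^2 - 263*r - 142) + 21*r^3 + 19*r^2 - 94*r - 56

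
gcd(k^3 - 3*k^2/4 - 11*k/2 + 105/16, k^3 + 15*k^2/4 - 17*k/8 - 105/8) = k^2 + 3*k/4 - 35/8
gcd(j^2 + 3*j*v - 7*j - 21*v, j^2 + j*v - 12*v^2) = 1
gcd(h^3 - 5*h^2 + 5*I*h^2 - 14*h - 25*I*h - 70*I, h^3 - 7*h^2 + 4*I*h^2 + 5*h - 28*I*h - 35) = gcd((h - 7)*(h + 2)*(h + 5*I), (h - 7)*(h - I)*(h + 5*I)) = h^2 + h*(-7 + 5*I) - 35*I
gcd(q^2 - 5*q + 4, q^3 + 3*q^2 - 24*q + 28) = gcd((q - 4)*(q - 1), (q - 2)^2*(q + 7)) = 1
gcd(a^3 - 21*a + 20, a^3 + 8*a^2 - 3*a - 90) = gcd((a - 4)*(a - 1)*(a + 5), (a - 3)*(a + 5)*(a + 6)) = a + 5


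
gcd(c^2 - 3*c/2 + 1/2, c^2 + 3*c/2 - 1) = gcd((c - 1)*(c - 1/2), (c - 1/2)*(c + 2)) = c - 1/2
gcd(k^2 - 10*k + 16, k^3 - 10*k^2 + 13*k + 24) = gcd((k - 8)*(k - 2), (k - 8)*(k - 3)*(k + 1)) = k - 8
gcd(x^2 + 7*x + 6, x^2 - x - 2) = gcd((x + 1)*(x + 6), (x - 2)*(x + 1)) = x + 1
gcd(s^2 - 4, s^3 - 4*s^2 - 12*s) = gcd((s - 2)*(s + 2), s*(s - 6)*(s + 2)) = s + 2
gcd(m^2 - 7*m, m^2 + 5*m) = m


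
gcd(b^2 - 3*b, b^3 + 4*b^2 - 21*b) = b^2 - 3*b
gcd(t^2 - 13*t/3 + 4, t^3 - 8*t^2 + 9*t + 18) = t - 3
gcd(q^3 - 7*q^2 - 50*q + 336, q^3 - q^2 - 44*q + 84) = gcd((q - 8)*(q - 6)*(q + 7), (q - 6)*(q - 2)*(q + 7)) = q^2 + q - 42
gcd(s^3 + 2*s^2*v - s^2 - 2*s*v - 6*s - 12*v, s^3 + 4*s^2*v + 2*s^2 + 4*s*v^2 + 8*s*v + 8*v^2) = s^2 + 2*s*v + 2*s + 4*v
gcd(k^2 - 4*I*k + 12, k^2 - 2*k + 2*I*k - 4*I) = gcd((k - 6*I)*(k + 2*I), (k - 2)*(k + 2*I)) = k + 2*I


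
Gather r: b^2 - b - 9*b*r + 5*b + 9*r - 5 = b^2 + 4*b + r*(9 - 9*b) - 5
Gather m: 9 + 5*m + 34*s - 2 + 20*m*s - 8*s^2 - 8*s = m*(20*s + 5) - 8*s^2 + 26*s + 7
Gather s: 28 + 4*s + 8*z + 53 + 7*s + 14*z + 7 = 11*s + 22*z + 88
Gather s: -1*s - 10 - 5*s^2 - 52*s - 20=-5*s^2 - 53*s - 30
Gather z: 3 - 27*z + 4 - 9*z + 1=8 - 36*z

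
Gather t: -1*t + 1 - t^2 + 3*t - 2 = -t^2 + 2*t - 1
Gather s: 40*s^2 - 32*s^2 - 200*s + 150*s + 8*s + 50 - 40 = 8*s^2 - 42*s + 10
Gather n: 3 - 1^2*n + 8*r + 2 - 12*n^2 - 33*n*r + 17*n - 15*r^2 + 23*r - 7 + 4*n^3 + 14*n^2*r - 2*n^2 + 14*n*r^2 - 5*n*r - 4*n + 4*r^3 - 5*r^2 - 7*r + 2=4*n^3 + n^2*(14*r - 14) + n*(14*r^2 - 38*r + 12) + 4*r^3 - 20*r^2 + 24*r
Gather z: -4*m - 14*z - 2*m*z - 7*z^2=-4*m - 7*z^2 + z*(-2*m - 14)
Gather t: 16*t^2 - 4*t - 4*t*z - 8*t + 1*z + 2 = 16*t^2 + t*(-4*z - 12) + z + 2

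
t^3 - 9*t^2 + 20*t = t*(t - 5)*(t - 4)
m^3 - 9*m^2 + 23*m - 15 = (m - 5)*(m - 3)*(m - 1)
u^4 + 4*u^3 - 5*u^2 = u^2*(u - 1)*(u + 5)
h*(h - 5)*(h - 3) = h^3 - 8*h^2 + 15*h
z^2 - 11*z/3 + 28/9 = (z - 7/3)*(z - 4/3)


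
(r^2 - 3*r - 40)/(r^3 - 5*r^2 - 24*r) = (r + 5)/(r*(r + 3))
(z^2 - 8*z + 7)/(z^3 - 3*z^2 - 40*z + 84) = (z - 1)/(z^2 + 4*z - 12)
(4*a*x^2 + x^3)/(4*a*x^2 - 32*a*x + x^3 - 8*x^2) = x/(x - 8)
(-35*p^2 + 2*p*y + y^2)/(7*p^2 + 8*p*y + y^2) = (-5*p + y)/(p + y)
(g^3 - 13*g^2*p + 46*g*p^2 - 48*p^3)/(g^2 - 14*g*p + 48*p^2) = (-g^2 + 5*g*p - 6*p^2)/(-g + 6*p)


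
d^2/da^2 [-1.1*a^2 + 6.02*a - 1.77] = -2.20000000000000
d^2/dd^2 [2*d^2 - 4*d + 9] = 4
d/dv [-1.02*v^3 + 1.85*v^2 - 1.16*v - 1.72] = -3.06*v^2 + 3.7*v - 1.16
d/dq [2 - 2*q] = -2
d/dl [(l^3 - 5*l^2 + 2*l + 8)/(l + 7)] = 2*(l^3 + 8*l^2 - 35*l + 3)/(l^2 + 14*l + 49)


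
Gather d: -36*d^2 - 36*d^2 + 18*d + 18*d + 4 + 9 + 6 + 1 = -72*d^2 + 36*d + 20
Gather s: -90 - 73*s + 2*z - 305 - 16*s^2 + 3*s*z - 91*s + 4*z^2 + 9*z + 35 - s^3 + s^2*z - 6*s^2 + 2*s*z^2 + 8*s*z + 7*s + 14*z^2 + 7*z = -s^3 + s^2*(z - 22) + s*(2*z^2 + 11*z - 157) + 18*z^2 + 18*z - 360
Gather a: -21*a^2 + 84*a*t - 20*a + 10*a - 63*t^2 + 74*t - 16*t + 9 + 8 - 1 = -21*a^2 + a*(84*t - 10) - 63*t^2 + 58*t + 16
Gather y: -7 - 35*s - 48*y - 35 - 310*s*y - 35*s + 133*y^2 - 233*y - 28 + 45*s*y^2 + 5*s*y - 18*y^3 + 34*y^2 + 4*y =-70*s - 18*y^3 + y^2*(45*s + 167) + y*(-305*s - 277) - 70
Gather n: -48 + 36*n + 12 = 36*n - 36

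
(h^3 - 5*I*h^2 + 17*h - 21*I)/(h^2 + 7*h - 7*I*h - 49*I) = (h^2 + 2*I*h + 3)/(h + 7)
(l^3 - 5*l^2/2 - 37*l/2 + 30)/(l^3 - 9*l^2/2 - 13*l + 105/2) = (2*l^2 + 5*l - 12)/(2*l^2 + l - 21)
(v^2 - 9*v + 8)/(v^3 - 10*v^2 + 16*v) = (v - 1)/(v*(v - 2))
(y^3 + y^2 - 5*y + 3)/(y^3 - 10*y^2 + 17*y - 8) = (y + 3)/(y - 8)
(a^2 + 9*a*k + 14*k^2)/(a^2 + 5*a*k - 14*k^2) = (a + 2*k)/(a - 2*k)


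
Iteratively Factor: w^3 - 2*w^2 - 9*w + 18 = (w - 3)*(w^2 + w - 6) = (w - 3)*(w - 2)*(w + 3)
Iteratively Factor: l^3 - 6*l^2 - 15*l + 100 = (l - 5)*(l^2 - l - 20) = (l - 5)^2*(l + 4)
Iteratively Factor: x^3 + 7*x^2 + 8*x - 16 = (x + 4)*(x^2 + 3*x - 4) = (x - 1)*(x + 4)*(x + 4)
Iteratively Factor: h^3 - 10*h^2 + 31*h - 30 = (h - 5)*(h^2 - 5*h + 6) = (h - 5)*(h - 3)*(h - 2)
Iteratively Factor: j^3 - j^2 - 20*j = (j)*(j^2 - j - 20) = j*(j - 5)*(j + 4)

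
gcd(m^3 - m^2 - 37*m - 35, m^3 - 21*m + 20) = m + 5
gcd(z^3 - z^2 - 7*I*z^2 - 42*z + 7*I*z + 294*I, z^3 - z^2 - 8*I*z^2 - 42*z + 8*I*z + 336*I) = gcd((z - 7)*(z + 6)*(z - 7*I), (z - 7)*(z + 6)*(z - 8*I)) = z^2 - z - 42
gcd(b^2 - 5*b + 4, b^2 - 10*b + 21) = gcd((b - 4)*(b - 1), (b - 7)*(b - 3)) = 1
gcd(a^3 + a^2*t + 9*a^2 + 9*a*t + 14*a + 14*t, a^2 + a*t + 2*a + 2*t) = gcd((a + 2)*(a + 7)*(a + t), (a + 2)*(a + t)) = a^2 + a*t + 2*a + 2*t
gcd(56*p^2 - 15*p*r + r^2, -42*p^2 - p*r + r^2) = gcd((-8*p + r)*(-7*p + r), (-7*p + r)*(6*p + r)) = 7*p - r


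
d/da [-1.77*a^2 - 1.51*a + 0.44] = -3.54*a - 1.51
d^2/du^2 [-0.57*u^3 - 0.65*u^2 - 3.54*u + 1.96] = -3.42*u - 1.3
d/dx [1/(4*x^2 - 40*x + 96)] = (5 - x)/(2*(x^2 - 10*x + 24)^2)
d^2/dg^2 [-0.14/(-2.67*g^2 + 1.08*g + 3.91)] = (1.996092*g^2 - 0.807408*g - 0.14*(5.34*g - 1.08)*(10.68*g - 2.16) - 2.923116)/(-2.67*g^2 + 1.08*g + 3.91)^3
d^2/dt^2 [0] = 0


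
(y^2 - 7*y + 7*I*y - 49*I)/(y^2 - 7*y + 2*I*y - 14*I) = (y + 7*I)/(y + 2*I)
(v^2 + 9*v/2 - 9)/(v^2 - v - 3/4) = 2*(v + 6)/(2*v + 1)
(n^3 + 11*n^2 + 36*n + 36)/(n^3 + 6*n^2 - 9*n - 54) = (n + 2)/(n - 3)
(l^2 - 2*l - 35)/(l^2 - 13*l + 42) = (l + 5)/(l - 6)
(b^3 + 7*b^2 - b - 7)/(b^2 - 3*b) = (b^3 + 7*b^2 - b - 7)/(b*(b - 3))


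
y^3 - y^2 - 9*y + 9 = (y - 3)*(y - 1)*(y + 3)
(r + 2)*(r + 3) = r^2 + 5*r + 6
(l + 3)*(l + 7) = l^2 + 10*l + 21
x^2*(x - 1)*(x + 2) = x^4 + x^3 - 2*x^2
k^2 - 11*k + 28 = (k - 7)*(k - 4)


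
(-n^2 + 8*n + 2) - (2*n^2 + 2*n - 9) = -3*n^2 + 6*n + 11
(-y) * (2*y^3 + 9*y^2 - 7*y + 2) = -2*y^4 - 9*y^3 + 7*y^2 - 2*y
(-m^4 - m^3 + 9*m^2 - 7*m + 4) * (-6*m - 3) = 6*m^5 + 9*m^4 - 51*m^3 + 15*m^2 - 3*m - 12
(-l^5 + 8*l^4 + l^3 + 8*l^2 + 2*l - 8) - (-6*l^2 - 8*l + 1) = -l^5 + 8*l^4 + l^3 + 14*l^2 + 10*l - 9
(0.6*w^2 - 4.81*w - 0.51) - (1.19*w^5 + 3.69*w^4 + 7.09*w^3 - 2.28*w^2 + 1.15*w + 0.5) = -1.19*w^5 - 3.69*w^4 - 7.09*w^3 + 2.88*w^2 - 5.96*w - 1.01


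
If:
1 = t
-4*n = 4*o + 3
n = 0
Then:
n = 0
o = -3/4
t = 1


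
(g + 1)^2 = g^2 + 2*g + 1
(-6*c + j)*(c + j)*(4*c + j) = -24*c^3 - 26*c^2*j - c*j^2 + j^3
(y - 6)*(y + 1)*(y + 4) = y^3 - y^2 - 26*y - 24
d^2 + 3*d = d*(d + 3)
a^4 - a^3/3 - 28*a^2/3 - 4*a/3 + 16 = (a - 3)*(a - 4/3)*(a + 2)^2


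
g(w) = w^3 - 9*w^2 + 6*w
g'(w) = 3*w^2 - 18*w + 6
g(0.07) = 0.38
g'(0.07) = 4.75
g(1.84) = -13.20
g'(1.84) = -16.96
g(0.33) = 1.04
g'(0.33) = 0.39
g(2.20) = -19.71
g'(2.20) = -19.08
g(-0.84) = -11.98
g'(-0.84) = 23.24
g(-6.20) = -621.49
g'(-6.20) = 232.92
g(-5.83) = -539.04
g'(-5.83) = 212.91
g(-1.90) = -50.75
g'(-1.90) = 51.03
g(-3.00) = -126.00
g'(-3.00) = 87.00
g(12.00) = 504.00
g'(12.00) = 222.00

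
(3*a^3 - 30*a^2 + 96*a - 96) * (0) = 0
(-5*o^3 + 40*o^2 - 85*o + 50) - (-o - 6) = -5*o^3 + 40*o^2 - 84*o + 56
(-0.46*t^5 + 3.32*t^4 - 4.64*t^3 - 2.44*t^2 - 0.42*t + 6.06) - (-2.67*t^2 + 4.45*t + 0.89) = -0.46*t^5 + 3.32*t^4 - 4.64*t^3 + 0.23*t^2 - 4.87*t + 5.17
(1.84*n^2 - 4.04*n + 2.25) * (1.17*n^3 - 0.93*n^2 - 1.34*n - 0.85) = 2.1528*n^5 - 6.438*n^4 + 3.9241*n^3 + 1.7571*n^2 + 0.419*n - 1.9125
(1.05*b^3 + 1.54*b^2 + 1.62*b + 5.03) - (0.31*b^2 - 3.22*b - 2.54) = 1.05*b^3 + 1.23*b^2 + 4.84*b + 7.57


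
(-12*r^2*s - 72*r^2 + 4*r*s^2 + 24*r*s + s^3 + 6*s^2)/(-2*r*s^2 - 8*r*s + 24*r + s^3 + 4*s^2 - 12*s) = (6*r + s)/(s - 2)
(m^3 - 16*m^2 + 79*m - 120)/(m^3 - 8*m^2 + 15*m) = (m - 8)/m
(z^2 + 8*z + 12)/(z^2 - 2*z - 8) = (z + 6)/(z - 4)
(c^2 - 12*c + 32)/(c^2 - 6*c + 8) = (c - 8)/(c - 2)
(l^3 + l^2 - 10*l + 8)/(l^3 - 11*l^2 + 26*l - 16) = (l + 4)/(l - 8)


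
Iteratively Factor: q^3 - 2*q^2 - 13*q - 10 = (q + 1)*(q^2 - 3*q - 10) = (q + 1)*(q + 2)*(q - 5)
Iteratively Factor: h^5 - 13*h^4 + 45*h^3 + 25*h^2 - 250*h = (h - 5)*(h^4 - 8*h^3 + 5*h^2 + 50*h) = (h - 5)*(h + 2)*(h^3 - 10*h^2 + 25*h) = h*(h - 5)*(h + 2)*(h^2 - 10*h + 25) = h*(h - 5)^2*(h + 2)*(h - 5)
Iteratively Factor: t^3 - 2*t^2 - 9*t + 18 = (t + 3)*(t^2 - 5*t + 6) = (t - 3)*(t + 3)*(t - 2)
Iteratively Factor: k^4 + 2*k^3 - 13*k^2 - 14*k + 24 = (k + 2)*(k^3 - 13*k + 12) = (k - 1)*(k + 2)*(k^2 + k - 12) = (k - 3)*(k - 1)*(k + 2)*(k + 4)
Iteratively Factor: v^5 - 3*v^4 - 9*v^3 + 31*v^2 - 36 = (v - 3)*(v^4 - 9*v^2 + 4*v + 12) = (v - 3)*(v - 2)*(v^3 + 2*v^2 - 5*v - 6) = (v - 3)*(v - 2)*(v + 1)*(v^2 + v - 6) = (v - 3)*(v - 2)*(v + 1)*(v + 3)*(v - 2)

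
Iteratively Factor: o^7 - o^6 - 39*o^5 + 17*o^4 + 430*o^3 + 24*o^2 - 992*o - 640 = (o - 2)*(o^6 + o^5 - 37*o^4 - 57*o^3 + 316*o^2 + 656*o + 320) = (o - 5)*(o - 2)*(o^5 + 6*o^4 - 7*o^3 - 92*o^2 - 144*o - 64) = (o - 5)*(o - 2)*(o + 4)*(o^4 + 2*o^3 - 15*o^2 - 32*o - 16) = (o - 5)*(o - 2)*(o + 1)*(o + 4)*(o^3 + o^2 - 16*o - 16) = (o - 5)*(o - 2)*(o + 1)*(o + 4)^2*(o^2 - 3*o - 4) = (o - 5)*(o - 2)*(o + 1)^2*(o + 4)^2*(o - 4)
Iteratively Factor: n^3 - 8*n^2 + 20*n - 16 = (n - 2)*(n^2 - 6*n + 8) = (n - 2)^2*(n - 4)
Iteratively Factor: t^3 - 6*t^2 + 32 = (t - 4)*(t^2 - 2*t - 8) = (t - 4)^2*(t + 2)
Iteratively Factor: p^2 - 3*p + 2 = (p - 2)*(p - 1)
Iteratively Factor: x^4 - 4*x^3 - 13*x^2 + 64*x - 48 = (x - 4)*(x^3 - 13*x + 12) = (x - 4)*(x + 4)*(x^2 - 4*x + 3) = (x - 4)*(x - 1)*(x + 4)*(x - 3)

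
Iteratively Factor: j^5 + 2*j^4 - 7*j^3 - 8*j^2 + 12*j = (j - 1)*(j^4 + 3*j^3 - 4*j^2 - 12*j) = (j - 2)*(j - 1)*(j^3 + 5*j^2 + 6*j) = j*(j - 2)*(j - 1)*(j^2 + 5*j + 6) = j*(j - 2)*(j - 1)*(j + 3)*(j + 2)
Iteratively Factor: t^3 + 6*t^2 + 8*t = (t + 4)*(t^2 + 2*t) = t*(t + 4)*(t + 2)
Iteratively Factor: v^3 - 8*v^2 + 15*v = (v - 3)*(v^2 - 5*v) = (v - 5)*(v - 3)*(v)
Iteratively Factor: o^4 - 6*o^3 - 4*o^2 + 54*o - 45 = (o - 1)*(o^3 - 5*o^2 - 9*o + 45) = (o - 3)*(o - 1)*(o^2 - 2*o - 15) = (o - 3)*(o - 1)*(o + 3)*(o - 5)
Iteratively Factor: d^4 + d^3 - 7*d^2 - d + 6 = (d - 1)*(d^3 + 2*d^2 - 5*d - 6) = (d - 1)*(d + 1)*(d^2 + d - 6) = (d - 1)*(d + 1)*(d + 3)*(d - 2)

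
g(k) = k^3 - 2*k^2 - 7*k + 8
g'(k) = 3*k^2 - 4*k - 7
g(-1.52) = 10.51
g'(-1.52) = 6.01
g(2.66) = -5.95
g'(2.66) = 3.59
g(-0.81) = 11.83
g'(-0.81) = -1.79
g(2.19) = -6.42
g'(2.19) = -1.37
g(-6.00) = -238.00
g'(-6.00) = 125.00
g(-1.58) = 10.12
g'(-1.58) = 6.81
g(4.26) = 19.19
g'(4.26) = 30.40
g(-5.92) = -228.13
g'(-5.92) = 121.82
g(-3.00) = -16.00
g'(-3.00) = 32.00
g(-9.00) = -820.00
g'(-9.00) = 272.00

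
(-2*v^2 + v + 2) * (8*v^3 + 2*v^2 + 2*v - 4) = -16*v^5 + 4*v^4 + 14*v^3 + 14*v^2 - 8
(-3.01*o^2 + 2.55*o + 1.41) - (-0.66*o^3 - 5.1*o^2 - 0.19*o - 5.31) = 0.66*o^3 + 2.09*o^2 + 2.74*o + 6.72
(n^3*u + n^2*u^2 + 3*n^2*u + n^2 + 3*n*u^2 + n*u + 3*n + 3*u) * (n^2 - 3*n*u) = n^5*u - 2*n^4*u^2 + 3*n^4*u + n^4 - 3*n^3*u^3 - 6*n^3*u^2 - 2*n^3*u + 3*n^3 - 9*n^2*u^3 - 3*n^2*u^2 - 6*n^2*u - 9*n*u^2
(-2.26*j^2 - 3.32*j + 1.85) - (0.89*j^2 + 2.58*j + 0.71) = -3.15*j^2 - 5.9*j + 1.14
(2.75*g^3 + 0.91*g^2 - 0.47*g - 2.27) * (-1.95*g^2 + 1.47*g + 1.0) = -5.3625*g^5 + 2.268*g^4 + 5.0042*g^3 + 4.6456*g^2 - 3.8069*g - 2.27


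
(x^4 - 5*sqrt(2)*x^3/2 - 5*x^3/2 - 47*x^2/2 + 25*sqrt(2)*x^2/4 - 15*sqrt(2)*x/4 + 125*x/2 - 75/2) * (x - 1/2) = x^5 - 5*sqrt(2)*x^4/2 - 3*x^4 - 89*x^3/4 + 15*sqrt(2)*x^3/2 - 55*sqrt(2)*x^2/8 + 297*x^2/4 - 275*x/4 + 15*sqrt(2)*x/8 + 75/4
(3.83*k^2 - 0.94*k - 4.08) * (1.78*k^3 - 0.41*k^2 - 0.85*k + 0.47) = 6.8174*k^5 - 3.2435*k^4 - 10.1325*k^3 + 4.2719*k^2 + 3.0262*k - 1.9176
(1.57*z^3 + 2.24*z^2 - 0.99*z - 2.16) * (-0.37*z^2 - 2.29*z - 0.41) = -0.5809*z^5 - 4.4241*z^4 - 5.407*z^3 + 2.1479*z^2 + 5.3523*z + 0.8856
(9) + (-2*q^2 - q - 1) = -2*q^2 - q + 8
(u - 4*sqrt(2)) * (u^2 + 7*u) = u^3 - 4*sqrt(2)*u^2 + 7*u^2 - 28*sqrt(2)*u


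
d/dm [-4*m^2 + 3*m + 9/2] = 3 - 8*m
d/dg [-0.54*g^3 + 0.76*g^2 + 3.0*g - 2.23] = -1.62*g^2 + 1.52*g + 3.0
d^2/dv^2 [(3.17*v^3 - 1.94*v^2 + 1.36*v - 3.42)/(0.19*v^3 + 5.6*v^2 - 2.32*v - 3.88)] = (-6.885828*v^6 + 8.67859199999987*v^5 + 30.112872*v^4 + 129.72472*v^3 - 704.134368*v^2 + 715.103664*v - 268.33056)/(0.006859*v^9 + 0.60648*v^8 + 17.623944*v^7 + 160.384916*v^6 - 239.967552*v^5 - 264.344256*v^4 + 298.5476*v^3 + 190.262784*v^2 - 104.778624*v - 58.411072)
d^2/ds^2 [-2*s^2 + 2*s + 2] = -4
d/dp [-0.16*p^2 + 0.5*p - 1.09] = 0.5 - 0.32*p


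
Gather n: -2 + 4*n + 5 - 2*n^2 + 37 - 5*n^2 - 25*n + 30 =-7*n^2 - 21*n + 70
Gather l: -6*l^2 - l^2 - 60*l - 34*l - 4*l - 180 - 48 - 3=-7*l^2 - 98*l - 231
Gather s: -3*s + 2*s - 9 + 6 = -s - 3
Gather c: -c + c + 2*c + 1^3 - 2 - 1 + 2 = 2*c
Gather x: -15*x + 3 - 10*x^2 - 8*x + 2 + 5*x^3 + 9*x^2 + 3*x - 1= 5*x^3 - x^2 - 20*x + 4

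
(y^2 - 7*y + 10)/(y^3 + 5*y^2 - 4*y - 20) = (y - 5)/(y^2 + 7*y + 10)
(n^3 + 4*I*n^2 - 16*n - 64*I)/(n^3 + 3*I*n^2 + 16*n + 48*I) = (n^2 - 16)/(n^2 - I*n + 12)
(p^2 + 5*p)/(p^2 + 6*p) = (p + 5)/(p + 6)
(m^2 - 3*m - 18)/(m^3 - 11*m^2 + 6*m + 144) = 1/(m - 8)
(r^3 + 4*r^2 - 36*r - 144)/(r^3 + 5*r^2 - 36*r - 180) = (r + 4)/(r + 5)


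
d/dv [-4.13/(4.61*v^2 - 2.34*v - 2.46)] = (38.0786*v - 9.6642)/(-4.61*v^2 + 2.34*v + 2.46)^2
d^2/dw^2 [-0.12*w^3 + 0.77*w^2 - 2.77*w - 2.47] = 1.54 - 0.72*w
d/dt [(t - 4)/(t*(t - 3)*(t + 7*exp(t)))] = (t*(4 - t)*(t + 7*exp(t)) - t*(t - 4)*(t - 3)*(7*exp(t) + 1) + t*(t - 3)*(t + 7*exp(t)) + (4 - t)*(t - 3)*(t + 7*exp(t)))/(t^2*(t - 3)^2*(t + 7*exp(t))^2)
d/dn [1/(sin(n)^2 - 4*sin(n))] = 2*(2 - sin(n))*cos(n)/((sin(n) - 4)^2*sin(n)^2)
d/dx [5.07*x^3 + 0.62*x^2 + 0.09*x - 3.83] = 15.21*x^2 + 1.24*x + 0.09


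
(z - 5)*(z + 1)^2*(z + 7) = z^4 + 4*z^3 - 30*z^2 - 68*z - 35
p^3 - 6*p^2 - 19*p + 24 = (p - 8)*(p - 1)*(p + 3)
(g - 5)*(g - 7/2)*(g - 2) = g^3 - 21*g^2/2 + 69*g/2 - 35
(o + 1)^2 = o^2 + 2*o + 1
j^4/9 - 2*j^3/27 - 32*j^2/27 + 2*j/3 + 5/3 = (j/3 + 1/3)*(j/3 + 1)*(j - 3)*(j - 5/3)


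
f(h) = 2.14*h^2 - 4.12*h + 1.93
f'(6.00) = 21.56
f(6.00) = 54.25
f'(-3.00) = -16.96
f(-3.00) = 33.55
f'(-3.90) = -20.81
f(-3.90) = 50.55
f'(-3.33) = -18.37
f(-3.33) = 39.38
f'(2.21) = 5.34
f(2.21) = 3.28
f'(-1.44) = -10.28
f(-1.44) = 12.30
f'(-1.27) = -9.56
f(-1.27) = 10.61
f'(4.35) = 14.50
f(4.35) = 24.50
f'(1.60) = 2.73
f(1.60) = 0.82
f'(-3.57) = -19.40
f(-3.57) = 43.91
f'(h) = 4.28*h - 4.12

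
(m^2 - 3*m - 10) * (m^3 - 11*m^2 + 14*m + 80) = m^5 - 14*m^4 + 37*m^3 + 148*m^2 - 380*m - 800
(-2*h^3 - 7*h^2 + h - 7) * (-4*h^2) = 8*h^5 + 28*h^4 - 4*h^3 + 28*h^2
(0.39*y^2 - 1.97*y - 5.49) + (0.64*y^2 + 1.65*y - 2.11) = 1.03*y^2 - 0.32*y - 7.6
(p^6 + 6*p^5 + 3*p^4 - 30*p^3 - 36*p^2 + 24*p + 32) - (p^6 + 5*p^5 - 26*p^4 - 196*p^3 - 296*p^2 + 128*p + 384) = p^5 + 29*p^4 + 166*p^3 + 260*p^2 - 104*p - 352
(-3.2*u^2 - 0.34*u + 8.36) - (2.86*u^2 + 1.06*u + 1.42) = -6.06*u^2 - 1.4*u + 6.94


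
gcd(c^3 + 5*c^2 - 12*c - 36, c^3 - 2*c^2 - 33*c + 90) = c^2 + 3*c - 18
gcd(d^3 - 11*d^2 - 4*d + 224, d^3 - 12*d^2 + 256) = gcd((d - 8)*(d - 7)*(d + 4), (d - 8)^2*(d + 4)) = d^2 - 4*d - 32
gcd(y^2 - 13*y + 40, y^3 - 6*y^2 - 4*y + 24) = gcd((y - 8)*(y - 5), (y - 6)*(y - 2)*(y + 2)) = 1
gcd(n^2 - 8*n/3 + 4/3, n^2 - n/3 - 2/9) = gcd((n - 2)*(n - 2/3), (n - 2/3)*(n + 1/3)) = n - 2/3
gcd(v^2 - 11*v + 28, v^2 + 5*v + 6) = 1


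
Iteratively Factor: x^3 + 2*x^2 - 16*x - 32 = (x + 4)*(x^2 - 2*x - 8) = (x - 4)*(x + 4)*(x + 2)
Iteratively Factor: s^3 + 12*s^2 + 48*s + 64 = (s + 4)*(s^2 + 8*s + 16) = (s + 4)^2*(s + 4)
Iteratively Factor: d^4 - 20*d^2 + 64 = (d + 4)*(d^3 - 4*d^2 - 4*d + 16) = (d + 2)*(d + 4)*(d^2 - 6*d + 8) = (d - 4)*(d + 2)*(d + 4)*(d - 2)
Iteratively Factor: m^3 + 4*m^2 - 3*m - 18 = (m + 3)*(m^2 + m - 6) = (m + 3)^2*(m - 2)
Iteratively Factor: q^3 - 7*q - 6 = (q + 1)*(q^2 - q - 6) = (q + 1)*(q + 2)*(q - 3)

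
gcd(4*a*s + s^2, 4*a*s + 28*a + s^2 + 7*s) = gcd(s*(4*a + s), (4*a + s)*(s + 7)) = 4*a + s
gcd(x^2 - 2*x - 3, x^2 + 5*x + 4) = x + 1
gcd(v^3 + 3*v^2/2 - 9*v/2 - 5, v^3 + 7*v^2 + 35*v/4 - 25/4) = v + 5/2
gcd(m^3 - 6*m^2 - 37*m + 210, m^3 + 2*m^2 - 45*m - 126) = m^2 - m - 42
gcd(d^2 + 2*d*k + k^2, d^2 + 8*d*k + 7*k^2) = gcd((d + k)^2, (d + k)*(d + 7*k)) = d + k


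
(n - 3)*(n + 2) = n^2 - n - 6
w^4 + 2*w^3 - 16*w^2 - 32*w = w*(w - 4)*(w + 2)*(w + 4)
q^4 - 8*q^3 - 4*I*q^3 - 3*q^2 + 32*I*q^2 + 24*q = q*(q - 8)*(q - 3*I)*(q - I)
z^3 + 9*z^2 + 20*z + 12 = (z + 1)*(z + 2)*(z + 6)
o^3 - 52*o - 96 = (o - 8)*(o + 2)*(o + 6)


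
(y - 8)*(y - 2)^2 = y^3 - 12*y^2 + 36*y - 32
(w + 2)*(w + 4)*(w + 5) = w^3 + 11*w^2 + 38*w + 40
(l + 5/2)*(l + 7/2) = l^2 + 6*l + 35/4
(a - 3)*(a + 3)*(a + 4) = a^3 + 4*a^2 - 9*a - 36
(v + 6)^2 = v^2 + 12*v + 36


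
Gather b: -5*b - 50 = -5*b - 50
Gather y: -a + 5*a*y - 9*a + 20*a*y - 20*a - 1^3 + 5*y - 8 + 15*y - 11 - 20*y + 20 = 25*a*y - 30*a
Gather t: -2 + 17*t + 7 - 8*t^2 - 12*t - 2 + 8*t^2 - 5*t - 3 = 0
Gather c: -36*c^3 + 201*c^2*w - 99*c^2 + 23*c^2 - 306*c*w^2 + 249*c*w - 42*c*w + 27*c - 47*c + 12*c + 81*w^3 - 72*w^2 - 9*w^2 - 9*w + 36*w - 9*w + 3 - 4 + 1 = -36*c^3 + c^2*(201*w - 76) + c*(-306*w^2 + 207*w - 8) + 81*w^3 - 81*w^2 + 18*w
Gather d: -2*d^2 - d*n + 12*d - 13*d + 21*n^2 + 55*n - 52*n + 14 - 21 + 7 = -2*d^2 + d*(-n - 1) + 21*n^2 + 3*n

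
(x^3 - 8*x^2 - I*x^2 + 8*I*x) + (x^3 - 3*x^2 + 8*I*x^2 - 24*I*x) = 2*x^3 - 11*x^2 + 7*I*x^2 - 16*I*x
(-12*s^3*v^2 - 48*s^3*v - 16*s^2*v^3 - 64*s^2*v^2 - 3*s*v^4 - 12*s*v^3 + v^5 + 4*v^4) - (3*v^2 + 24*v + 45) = -12*s^3*v^2 - 48*s^3*v - 16*s^2*v^3 - 64*s^2*v^2 - 3*s*v^4 - 12*s*v^3 + v^5 + 4*v^4 - 3*v^2 - 24*v - 45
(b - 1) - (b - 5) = 4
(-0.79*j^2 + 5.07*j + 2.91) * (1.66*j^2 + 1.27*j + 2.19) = -1.3114*j^4 + 7.4129*j^3 + 9.5394*j^2 + 14.799*j + 6.3729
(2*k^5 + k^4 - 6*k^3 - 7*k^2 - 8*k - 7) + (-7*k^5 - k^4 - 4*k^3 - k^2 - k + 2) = -5*k^5 - 10*k^3 - 8*k^2 - 9*k - 5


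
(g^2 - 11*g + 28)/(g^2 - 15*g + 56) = (g - 4)/(g - 8)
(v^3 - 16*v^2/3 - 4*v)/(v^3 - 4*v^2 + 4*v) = (v^2 - 16*v/3 - 4)/(v^2 - 4*v + 4)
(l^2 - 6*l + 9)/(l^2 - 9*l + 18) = (l - 3)/(l - 6)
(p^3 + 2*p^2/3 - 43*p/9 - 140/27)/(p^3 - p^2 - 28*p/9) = (p + 5/3)/p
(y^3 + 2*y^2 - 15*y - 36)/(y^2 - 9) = (y^2 - y - 12)/(y - 3)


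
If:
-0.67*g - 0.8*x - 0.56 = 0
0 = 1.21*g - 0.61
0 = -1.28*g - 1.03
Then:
No Solution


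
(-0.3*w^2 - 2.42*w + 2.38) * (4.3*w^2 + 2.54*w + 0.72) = -1.29*w^4 - 11.168*w^3 + 3.8712*w^2 + 4.3028*w + 1.7136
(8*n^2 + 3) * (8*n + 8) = 64*n^3 + 64*n^2 + 24*n + 24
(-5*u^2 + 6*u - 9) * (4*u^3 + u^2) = -20*u^5 + 19*u^4 - 30*u^3 - 9*u^2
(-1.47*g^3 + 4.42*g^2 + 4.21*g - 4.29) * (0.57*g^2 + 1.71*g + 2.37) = -0.8379*g^5 + 0.00569999999999959*g^4 + 6.474*g^3 + 15.2292*g^2 + 2.6418*g - 10.1673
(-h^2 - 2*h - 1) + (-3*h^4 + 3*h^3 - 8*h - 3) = -3*h^4 + 3*h^3 - h^2 - 10*h - 4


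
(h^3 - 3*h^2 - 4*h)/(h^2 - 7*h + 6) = h*(h^2 - 3*h - 4)/(h^2 - 7*h + 6)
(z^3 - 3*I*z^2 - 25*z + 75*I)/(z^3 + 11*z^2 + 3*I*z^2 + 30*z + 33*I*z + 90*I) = (z^2 - z*(5 + 3*I) + 15*I)/(z^2 + 3*z*(2 + I) + 18*I)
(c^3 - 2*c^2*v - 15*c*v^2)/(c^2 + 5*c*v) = (c^2 - 2*c*v - 15*v^2)/(c + 5*v)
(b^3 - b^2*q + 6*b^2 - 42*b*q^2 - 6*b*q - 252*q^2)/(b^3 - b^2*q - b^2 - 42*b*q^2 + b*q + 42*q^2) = (b + 6)/(b - 1)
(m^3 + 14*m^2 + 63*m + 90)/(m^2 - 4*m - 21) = (m^2 + 11*m + 30)/(m - 7)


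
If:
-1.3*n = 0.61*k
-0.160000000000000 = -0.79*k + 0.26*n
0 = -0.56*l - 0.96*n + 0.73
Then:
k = 0.18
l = 1.44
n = -0.08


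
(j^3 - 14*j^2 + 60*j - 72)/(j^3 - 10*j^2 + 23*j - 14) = (j^2 - 12*j + 36)/(j^2 - 8*j + 7)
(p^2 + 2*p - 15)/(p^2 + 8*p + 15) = (p - 3)/(p + 3)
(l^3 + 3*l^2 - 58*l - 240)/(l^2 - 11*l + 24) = (l^2 + 11*l + 30)/(l - 3)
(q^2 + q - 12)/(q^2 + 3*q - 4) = (q - 3)/(q - 1)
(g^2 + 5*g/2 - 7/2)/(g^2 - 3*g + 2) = (g + 7/2)/(g - 2)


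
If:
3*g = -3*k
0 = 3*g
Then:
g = 0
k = 0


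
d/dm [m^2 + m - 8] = 2*m + 1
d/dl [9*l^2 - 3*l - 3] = 18*l - 3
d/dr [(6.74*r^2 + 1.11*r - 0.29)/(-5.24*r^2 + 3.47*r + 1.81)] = (29.2042*r^2 + 21.3596*r + 3.0154)/(27.4576*r^4 - 36.3656*r^3 - 6.9279*r^2 + 12.5614*r + 3.2761)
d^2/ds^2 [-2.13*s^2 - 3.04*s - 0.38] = -4.26000000000000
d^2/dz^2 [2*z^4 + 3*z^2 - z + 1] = 24*z^2 + 6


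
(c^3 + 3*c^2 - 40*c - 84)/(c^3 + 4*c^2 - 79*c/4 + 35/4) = 4*(c^2 - 4*c - 12)/(4*c^2 - 12*c + 5)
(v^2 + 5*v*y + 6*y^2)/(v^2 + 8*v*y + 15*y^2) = (v + 2*y)/(v + 5*y)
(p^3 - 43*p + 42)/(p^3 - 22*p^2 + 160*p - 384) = (p^2 + 6*p - 7)/(p^2 - 16*p + 64)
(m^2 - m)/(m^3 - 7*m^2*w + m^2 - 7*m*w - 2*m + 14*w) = m/(m^2 - 7*m*w + 2*m - 14*w)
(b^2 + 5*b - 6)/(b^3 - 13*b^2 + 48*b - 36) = (b + 6)/(b^2 - 12*b + 36)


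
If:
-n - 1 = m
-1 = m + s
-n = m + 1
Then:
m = -s - 1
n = s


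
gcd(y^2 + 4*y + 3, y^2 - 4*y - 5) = y + 1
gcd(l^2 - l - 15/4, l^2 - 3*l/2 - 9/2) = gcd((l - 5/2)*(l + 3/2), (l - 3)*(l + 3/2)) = l + 3/2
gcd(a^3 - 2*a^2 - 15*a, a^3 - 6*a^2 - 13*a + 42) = a + 3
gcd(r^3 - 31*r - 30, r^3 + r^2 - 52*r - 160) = r + 5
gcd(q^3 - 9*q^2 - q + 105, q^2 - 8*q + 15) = q - 5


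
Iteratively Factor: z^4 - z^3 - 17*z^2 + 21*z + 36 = (z + 4)*(z^3 - 5*z^2 + 3*z + 9) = (z - 3)*(z + 4)*(z^2 - 2*z - 3) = (z - 3)*(z + 1)*(z + 4)*(z - 3)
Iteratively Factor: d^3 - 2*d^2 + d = (d)*(d^2 - 2*d + 1) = d*(d - 1)*(d - 1)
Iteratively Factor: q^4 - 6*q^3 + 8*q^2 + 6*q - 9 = (q + 1)*(q^3 - 7*q^2 + 15*q - 9) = (q - 3)*(q + 1)*(q^2 - 4*q + 3) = (q - 3)*(q - 1)*(q + 1)*(q - 3)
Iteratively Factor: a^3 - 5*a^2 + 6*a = (a - 2)*(a^2 - 3*a) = a*(a - 2)*(a - 3)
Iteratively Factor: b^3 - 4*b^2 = (b - 4)*(b^2) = b*(b - 4)*(b)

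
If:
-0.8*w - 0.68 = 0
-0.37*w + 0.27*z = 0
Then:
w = -0.85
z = -1.16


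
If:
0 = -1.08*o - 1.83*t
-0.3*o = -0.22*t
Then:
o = 0.00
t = 0.00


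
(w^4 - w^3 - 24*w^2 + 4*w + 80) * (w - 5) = w^5 - 6*w^4 - 19*w^3 + 124*w^2 + 60*w - 400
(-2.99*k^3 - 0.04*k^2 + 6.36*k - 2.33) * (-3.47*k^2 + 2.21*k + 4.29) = 10.3753*k^5 - 6.4691*k^4 - 34.9847*k^3 + 21.9691*k^2 + 22.1351*k - 9.9957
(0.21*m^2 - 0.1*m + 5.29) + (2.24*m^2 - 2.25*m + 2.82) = 2.45*m^2 - 2.35*m + 8.11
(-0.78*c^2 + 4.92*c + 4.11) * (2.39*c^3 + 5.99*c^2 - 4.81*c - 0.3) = -1.8642*c^5 + 7.0866*c^4 + 43.0455*c^3 + 1.1877*c^2 - 21.2451*c - 1.233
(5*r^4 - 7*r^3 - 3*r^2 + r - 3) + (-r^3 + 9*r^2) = 5*r^4 - 8*r^3 + 6*r^2 + r - 3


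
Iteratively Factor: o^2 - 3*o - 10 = (o + 2)*(o - 5)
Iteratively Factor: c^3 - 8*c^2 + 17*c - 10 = (c - 1)*(c^2 - 7*c + 10) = (c - 2)*(c - 1)*(c - 5)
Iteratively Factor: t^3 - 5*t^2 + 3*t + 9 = (t - 3)*(t^2 - 2*t - 3) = (t - 3)*(t + 1)*(t - 3)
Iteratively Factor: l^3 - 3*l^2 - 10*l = (l - 5)*(l^2 + 2*l) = l*(l - 5)*(l + 2)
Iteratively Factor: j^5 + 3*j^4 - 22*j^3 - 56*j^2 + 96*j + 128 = (j - 4)*(j^4 + 7*j^3 + 6*j^2 - 32*j - 32) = (j - 4)*(j + 1)*(j^3 + 6*j^2 - 32) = (j - 4)*(j - 2)*(j + 1)*(j^2 + 8*j + 16) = (j - 4)*(j - 2)*(j + 1)*(j + 4)*(j + 4)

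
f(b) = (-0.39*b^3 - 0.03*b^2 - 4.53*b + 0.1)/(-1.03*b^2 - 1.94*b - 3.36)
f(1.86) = 1.04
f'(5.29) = 0.30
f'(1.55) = 0.29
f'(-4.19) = 0.08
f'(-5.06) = 0.16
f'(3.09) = 0.25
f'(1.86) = 0.26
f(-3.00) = -3.52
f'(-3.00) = -0.00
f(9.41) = 3.28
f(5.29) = 1.94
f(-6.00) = -3.83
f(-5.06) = -3.65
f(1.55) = 0.96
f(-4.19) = -3.55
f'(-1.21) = 1.91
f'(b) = (2.06*b + 1.94)*(-0.39*b^3 - 0.03*b^2 - 4.53*b + 0.1)/(-1.03*b^2 - 1.94*b - 3.36)^2 + (-1.17*b^2 - 0.06*b - 4.53)/(-1.03*b^2 - 1.94*b - 3.36)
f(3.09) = 1.34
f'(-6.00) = 0.22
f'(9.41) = 0.34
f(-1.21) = -2.47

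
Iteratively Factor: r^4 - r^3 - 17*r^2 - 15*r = (r + 1)*(r^3 - 2*r^2 - 15*r) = r*(r + 1)*(r^2 - 2*r - 15) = r*(r + 1)*(r + 3)*(r - 5)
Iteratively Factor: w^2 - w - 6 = (w - 3)*(w + 2)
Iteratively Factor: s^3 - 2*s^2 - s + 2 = (s - 1)*(s^2 - s - 2) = (s - 2)*(s - 1)*(s + 1)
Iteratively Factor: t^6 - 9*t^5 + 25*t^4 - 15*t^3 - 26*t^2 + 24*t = (t)*(t^5 - 9*t^4 + 25*t^3 - 15*t^2 - 26*t + 24) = t*(t - 1)*(t^4 - 8*t^3 + 17*t^2 + 2*t - 24) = t*(t - 3)*(t - 1)*(t^3 - 5*t^2 + 2*t + 8) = t*(t - 4)*(t - 3)*(t - 1)*(t^2 - t - 2) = t*(t - 4)*(t - 3)*(t - 1)*(t + 1)*(t - 2)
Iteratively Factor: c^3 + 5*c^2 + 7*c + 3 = (c + 1)*(c^2 + 4*c + 3) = (c + 1)*(c + 3)*(c + 1)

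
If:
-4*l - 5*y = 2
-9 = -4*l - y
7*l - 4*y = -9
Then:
No Solution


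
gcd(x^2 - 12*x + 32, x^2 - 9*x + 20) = x - 4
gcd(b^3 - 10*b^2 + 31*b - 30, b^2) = 1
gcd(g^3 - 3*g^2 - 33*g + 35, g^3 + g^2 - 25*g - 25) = g + 5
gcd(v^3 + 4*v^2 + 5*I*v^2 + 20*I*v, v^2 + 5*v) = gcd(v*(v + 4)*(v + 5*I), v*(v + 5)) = v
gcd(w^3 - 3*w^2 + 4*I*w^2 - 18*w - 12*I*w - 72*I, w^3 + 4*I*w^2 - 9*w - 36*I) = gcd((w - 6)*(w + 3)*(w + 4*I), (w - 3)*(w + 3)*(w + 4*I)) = w^2 + w*(3 + 4*I) + 12*I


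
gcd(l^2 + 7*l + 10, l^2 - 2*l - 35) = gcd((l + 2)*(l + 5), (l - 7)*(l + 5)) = l + 5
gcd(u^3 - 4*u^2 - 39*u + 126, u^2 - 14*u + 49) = u - 7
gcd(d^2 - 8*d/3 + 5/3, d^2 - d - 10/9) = d - 5/3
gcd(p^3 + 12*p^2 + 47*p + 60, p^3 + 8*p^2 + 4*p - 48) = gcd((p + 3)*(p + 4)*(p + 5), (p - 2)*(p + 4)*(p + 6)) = p + 4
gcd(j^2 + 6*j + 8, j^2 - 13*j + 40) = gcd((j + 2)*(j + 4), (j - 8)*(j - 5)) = 1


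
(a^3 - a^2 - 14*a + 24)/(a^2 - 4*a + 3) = (a^2 + 2*a - 8)/(a - 1)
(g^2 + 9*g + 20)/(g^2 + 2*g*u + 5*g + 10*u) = (g + 4)/(g + 2*u)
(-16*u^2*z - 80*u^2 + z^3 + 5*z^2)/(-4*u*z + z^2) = 4*u + 20*u/z + z + 5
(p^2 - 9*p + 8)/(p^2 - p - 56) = (p - 1)/(p + 7)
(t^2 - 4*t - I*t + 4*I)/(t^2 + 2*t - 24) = (t - I)/(t + 6)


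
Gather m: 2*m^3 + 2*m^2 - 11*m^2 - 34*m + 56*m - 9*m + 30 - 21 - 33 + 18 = 2*m^3 - 9*m^2 + 13*m - 6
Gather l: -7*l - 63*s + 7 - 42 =-7*l - 63*s - 35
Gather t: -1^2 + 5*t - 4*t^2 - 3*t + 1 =-4*t^2 + 2*t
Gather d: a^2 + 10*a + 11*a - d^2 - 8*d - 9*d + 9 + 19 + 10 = a^2 + 21*a - d^2 - 17*d + 38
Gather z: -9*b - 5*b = -14*b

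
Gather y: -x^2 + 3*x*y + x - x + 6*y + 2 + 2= -x^2 + y*(3*x + 6) + 4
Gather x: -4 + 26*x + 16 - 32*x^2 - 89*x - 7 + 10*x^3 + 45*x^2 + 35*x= 10*x^3 + 13*x^2 - 28*x + 5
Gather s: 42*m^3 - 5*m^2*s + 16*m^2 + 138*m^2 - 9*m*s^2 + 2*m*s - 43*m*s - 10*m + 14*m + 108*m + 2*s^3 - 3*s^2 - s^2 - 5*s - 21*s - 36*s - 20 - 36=42*m^3 + 154*m^2 + 112*m + 2*s^3 + s^2*(-9*m - 4) + s*(-5*m^2 - 41*m - 62) - 56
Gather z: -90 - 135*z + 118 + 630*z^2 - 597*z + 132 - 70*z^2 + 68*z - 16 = 560*z^2 - 664*z + 144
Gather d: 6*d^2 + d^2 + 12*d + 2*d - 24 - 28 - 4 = 7*d^2 + 14*d - 56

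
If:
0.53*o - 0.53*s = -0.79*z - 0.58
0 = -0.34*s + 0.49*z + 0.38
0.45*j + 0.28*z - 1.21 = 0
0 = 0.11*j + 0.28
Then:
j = -2.55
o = -0.39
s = 13.24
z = 8.41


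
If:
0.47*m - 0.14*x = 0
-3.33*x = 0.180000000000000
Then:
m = -0.02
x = -0.05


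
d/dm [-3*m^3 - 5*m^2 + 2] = m*(-9*m - 10)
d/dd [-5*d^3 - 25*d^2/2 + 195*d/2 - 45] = -15*d^2 - 25*d + 195/2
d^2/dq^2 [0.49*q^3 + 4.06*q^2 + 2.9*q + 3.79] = 2.94*q + 8.12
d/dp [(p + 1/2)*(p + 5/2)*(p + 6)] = 3*p^2 + 18*p + 77/4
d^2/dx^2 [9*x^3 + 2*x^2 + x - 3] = 54*x + 4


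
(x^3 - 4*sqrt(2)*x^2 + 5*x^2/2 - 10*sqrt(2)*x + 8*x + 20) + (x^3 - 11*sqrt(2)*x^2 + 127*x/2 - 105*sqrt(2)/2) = 2*x^3 - 15*sqrt(2)*x^2 + 5*x^2/2 - 10*sqrt(2)*x + 143*x/2 - 105*sqrt(2)/2 + 20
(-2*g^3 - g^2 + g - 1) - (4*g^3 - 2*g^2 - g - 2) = -6*g^3 + g^2 + 2*g + 1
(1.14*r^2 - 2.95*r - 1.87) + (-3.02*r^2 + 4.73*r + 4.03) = -1.88*r^2 + 1.78*r + 2.16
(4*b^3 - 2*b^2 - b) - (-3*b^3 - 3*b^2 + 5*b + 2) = 7*b^3 + b^2 - 6*b - 2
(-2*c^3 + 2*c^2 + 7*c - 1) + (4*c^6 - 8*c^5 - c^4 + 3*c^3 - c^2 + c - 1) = 4*c^6 - 8*c^5 - c^4 + c^3 + c^2 + 8*c - 2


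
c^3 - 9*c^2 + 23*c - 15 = (c - 5)*(c - 3)*(c - 1)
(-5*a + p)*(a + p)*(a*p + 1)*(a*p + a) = -5*a^4*p^2 - 5*a^4*p - 4*a^3*p^3 - 4*a^3*p^2 - 5*a^3*p - 5*a^3 + a^2*p^4 + a^2*p^3 - 4*a^2*p^2 - 4*a^2*p + a*p^3 + a*p^2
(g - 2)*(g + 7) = g^2 + 5*g - 14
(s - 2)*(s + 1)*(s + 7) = s^3 + 6*s^2 - 9*s - 14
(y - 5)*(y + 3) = y^2 - 2*y - 15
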